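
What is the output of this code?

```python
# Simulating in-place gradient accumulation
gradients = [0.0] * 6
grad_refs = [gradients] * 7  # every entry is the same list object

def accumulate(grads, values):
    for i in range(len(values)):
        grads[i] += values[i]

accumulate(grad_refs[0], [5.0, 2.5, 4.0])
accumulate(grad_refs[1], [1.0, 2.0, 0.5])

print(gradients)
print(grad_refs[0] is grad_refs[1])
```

Key concept: gradient accumulation aliasing.
Step by step:
`gradients = [0.0] * 6` → gradients = [0.0, 0.0, 0.0, 0.0, 0.0, 0.0]
`grad_refs = [gradients] * 7` → grad_refs = [[0.0, 0.0, 0.0, 0.0, 0.0, 0.0], [0.0, 0.0, 0.0, 0.0, 0.0, 0.0], [0.0, 0.0, 0.0, 0.0, 0.0, 0.0], [0.0, 0.0, 0.0, 0.0, 0.0, 0.0], [0.0, 0.0, 0.0, 0.0, 0.0, 0.0], [0.0, 0.0, 0.0, 0.0, 0.0, 0.0], [0.0, 0.0, 0.0, 0.0, 0.0, 0.0]]
`accumulate(grad_refs[0], [5.0, 2.5, 4.0])` → gradients = [5.0, 2.5, 4.0, 0.0, 0.0, 0.0]; grad_refs = [[5.0, 2.5, 4.0, 0.0, 0.0, 0.0], [5.0, 2.5, 4.0, 0.0, 0.0, 0.0], [5.0, 2.5, 4.0, 0.0, 0.0, 0.0], [5.0, 2.5, 4.0, 0.0, 0.0, 0.0], [5.0, 2.5, 4.0, 0.0, 0.0, 0.0], [5.0, 2.5, 4.0, 0.0, 0.0, 0.0], [5.0, 2.5, 4.0, 0.0, 0.0, 0.0]]
`accumulate(grad_refs[1], [1.0, 2.0, 0.5])` → gradients = [6.0, 4.5, 4.5, 0.0, 0.0, 0.0]; grad_refs = [[6.0, 4.5, 4.5, 0.0, 0.0, 0.0], [6.0, 4.5, 4.5, 0.0, 0.0, 0.0], [6.0, 4.5, 4.5, 0.0, 0.0, 0.0], [6.0, 4.5, 4.5, 0.0, 0.0, 0.0], [6.0, 4.5, 4.5, 0.0, 0.0, 0.0], [6.0, 4.5, 4.5, 0.0, 0.0, 0.0], [6.0, 4.5, 4.5, 0.0, 0.0, 0.0]]
`print(gradients)` → prints [6.0, 4.5, 4.5, 0.0, 0.0, 0.0]
`print(grad_refs[0] is grad_refs[1])` → prints True

Answer:
[6.0, 4.5, 4.5, 0.0, 0.0, 0.0]
True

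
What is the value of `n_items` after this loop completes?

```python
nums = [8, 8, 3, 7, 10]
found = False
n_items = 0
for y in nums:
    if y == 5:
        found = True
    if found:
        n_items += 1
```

Count elements after first 5 in [8, 8, 3, 7, 10]
`n_items` takes the values: 0

Answer: 0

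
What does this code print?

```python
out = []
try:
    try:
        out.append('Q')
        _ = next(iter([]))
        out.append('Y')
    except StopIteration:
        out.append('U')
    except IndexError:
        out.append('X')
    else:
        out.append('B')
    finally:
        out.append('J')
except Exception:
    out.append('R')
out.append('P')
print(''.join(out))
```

Execution trace: 'Q' (inner try body) → 'U' (inner except StopIteration) → 'J' (inner finally) → 'P' (after the try/except). Output: QUJP

Answer: QUJP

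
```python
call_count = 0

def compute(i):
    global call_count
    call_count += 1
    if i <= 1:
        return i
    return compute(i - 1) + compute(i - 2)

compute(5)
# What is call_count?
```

Calls(i) = 1 + Calls(i-1) + Calls(i-2); Calls(0)=Calls(1)=1. For i=5 this gives 15.

Answer: 15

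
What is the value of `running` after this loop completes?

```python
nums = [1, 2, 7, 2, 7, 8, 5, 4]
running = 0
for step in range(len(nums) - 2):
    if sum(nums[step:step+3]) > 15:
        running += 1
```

Count windows with sum > 15
`running` takes the values: 0 → 1 → 2 → 3 → 4

Answer: 4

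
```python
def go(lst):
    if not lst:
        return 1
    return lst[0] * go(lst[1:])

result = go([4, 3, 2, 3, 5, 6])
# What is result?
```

Product over [4, 3, 2, 3, 5, 6] = 4 * 3 * 2 * 3 * 5 * 6 = 2160

Answer: 2160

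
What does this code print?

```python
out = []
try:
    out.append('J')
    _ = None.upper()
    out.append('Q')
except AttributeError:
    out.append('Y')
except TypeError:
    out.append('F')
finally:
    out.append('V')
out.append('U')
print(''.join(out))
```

Execution trace: 'J' (try body) → 'Y' (except AttributeError) → 'V' (finally) → 'U' (after the try/except). Output: JYVU

Answer: JYVU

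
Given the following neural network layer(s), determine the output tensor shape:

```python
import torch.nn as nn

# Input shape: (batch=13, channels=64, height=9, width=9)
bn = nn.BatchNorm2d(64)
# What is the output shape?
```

Input: (13, 64, 9, 9) -> Output: (13, 64, 9, 9)

Answer: (13, 64, 9, 9)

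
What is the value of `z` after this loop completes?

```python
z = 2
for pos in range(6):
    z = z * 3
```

Multiply by 3, 6 times: 2 * 3^6 = 1458
`z` takes the values: 2 → 6 → 18 → 54 → 162 → 486 → 1458

Answer: 1458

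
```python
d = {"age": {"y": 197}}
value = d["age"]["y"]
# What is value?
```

Trace:
`d = {"age": {"y": 197}}` → d = {'age': {'y': 197}}
`value = d["age"]["y"]` → value = 197
So value = 197

Answer: 197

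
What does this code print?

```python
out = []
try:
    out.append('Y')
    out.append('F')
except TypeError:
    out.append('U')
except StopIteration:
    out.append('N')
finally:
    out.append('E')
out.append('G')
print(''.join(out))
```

Execution trace: 'Y' (try body) → 'F' (try body, no exception) → 'E' (finally) → 'G' (after the try/except). Output: YFEG

Answer: YFEG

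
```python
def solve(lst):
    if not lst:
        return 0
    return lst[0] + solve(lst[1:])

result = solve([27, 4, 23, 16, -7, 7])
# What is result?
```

27 + 4 + 23 + 16 + (-7) + 7 + 0 = 70

Answer: 70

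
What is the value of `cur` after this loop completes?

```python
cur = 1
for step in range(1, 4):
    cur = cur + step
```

Start at 1, add 1 through 3
`cur` takes the values: 1 → 2 → 4 → 7

Answer: 7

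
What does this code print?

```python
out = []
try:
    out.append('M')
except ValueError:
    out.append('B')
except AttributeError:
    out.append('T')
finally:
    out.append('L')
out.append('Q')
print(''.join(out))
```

Execution trace: 'M' (try body, no exception) → 'L' (finally) → 'Q' (after the try/except). Output: MLQ

Answer: MLQ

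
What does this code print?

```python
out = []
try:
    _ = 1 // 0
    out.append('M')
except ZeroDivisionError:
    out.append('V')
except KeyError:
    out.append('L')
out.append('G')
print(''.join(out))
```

Execution trace: 'V' (except ZeroDivisionError) → 'G' (after the try/except). Output: VG

Answer: VG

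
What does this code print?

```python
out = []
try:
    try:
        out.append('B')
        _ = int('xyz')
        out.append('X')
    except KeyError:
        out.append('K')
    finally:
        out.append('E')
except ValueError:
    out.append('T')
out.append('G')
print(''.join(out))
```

Execution trace: 'B' (inner try body) → 'E' (inner finally) → 'T' (outer except ValueError) → 'G' (after the try/except). Output: BETG

Answer: BETG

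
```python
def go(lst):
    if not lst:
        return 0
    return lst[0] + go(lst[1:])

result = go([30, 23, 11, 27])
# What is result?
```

30 + 23 + 11 + 27 + 0 = 91

Answer: 91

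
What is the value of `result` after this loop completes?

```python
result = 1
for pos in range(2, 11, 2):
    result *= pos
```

Product of even numbers 2 to 10
`result` takes the values: 1 → 2 → 8 → 48 → 384 → 3840

Answer: 3840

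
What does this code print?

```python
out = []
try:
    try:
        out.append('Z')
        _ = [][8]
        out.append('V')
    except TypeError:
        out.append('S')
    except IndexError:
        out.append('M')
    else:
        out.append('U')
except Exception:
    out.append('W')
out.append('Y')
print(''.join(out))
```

Execution trace: 'Z' (inner try body) → 'M' (inner except IndexError) → 'Y' (after the try/except). Output: ZMY

Answer: ZMY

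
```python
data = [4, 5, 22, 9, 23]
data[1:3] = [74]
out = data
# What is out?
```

Trace:
`data = [4, 5, 22, 9, 23]` → data = [4, 5, 22, 9, 23]
`data[1:3] = [74]` → data = [4, 74, 9, 23]
`out = data` → out = [4, 74, 9, 23]
So out = [4, 74, 9, 23]

Answer: [4, 74, 9, 23]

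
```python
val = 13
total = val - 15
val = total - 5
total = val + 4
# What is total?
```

Trace:
`val = 13` → val = 13
`total = val - 15` → total = -2
`val = total - 5` → val = -7
`total = val + 4` → total = -3
So total = -3

Answer: -3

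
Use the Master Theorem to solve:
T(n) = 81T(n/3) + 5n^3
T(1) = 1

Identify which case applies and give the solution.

a=81, b=3, f(n)=5n^3. log_3(81) = 4. Since c=3 < 4, Case 1 applies: T(n) = Θ(n^log_b(a)) = O(n^4).

Answer: O(n^4) - Case 1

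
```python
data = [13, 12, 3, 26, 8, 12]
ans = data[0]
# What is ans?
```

Trace:
`data = [13, 12, 3, 26, 8, 12]` → data = [13, 12, 3, 26, 8, 12]
`ans = data[0]` → ans = 13
So ans = 13

Answer: 13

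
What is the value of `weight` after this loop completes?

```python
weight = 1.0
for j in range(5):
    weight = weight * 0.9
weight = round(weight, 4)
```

Exponential decay: 1.0 * 0.9^5
`weight` takes the values: 1.0 → 0.9 → 0.81 → 0.729 → 0.6561 → 0.59049 → 0.5905

Answer: 0.5905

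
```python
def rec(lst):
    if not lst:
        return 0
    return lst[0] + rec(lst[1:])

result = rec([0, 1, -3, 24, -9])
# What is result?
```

0 + 1 + (-3) + 24 + (-9) + 0 = 13

Answer: 13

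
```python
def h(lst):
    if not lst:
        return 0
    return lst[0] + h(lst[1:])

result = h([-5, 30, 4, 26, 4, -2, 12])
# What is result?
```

(-5) + 30 + 4 + 26 + 4 + (-2) + 12 + 0 = 69

Answer: 69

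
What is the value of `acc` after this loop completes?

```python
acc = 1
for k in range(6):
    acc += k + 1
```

Start at 1, add 1 to 6 = 22
`acc` takes the values: 1 → 2 → 4 → 7 → 11 → 16 → 22

Answer: 22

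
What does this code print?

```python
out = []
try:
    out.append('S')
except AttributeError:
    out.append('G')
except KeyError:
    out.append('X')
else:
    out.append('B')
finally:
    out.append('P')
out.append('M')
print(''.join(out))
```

Execution trace: 'S' (try body, no exception) → 'B' (else) → 'P' (finally) → 'M' (after the try/except). Output: SBPM

Answer: SBPM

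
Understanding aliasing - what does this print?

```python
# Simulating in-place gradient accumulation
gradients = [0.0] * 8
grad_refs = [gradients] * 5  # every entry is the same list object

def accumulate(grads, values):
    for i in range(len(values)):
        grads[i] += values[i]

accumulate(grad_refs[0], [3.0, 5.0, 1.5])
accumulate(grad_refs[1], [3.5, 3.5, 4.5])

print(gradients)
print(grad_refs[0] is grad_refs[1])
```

Key concept: gradient accumulation aliasing.
Step by step:
`gradients = [0.0] * 8` → gradients = [0.0, 0.0, 0.0, 0.0, 0.0, 0.0, 0.0, 0.0]
`grad_refs = [gradients] * 5` → grad_refs = [[0.0, 0.0, 0.0, 0.0, 0.0, 0.0, 0.0, 0.0], [0.0, 0.0, 0.0, 0.0, 0.0, 0.0, 0.0, 0.0], [0.0, 0.0, 0.0, 0.0, 0.0, 0.0, 0.0, 0.0], [0.0, 0.0, 0.0, 0.0, 0.0, 0.0, 0.0, 0.0], [0.0, 0.0, 0.0, 0.0, 0.0, 0.0, 0.0, 0.0]]
`accumulate(grad_refs[0], [3.0, 5.0, 1.5])` → gradients = [3.0, 5.0, 1.5, 0.0, 0.0, 0.0, 0.0, 0.0]; grad_refs = [[3.0, 5.0, 1.5, 0.0, 0.0, 0.0, 0.0, 0.0], [3.0, 5.0, 1.5, 0.0, 0.0, 0.0, 0.0, 0.0], [3.0, 5.0, 1.5, 0.0, 0.0, 0.0, 0.0, 0.0], [3.0, 5.0, 1.5, 0.0, 0.0, 0.0, 0.0, 0.0], [3.0, 5.0, 1.5, 0.0, 0.0, 0.0, 0.0, 0.0]]
`accumulate(grad_refs[1], [3.5, 3.5, 4.5])` → gradients = [6.5, 8.5, 6.0, 0.0, 0.0, 0.0, 0.0, 0.0]; grad_refs = [[6.5, 8.5, 6.0, 0.0, 0.0, 0.0, 0.0, 0.0], [6.5, 8.5, 6.0, 0.0, 0.0, 0.0, 0.0, 0.0], [6.5, 8.5, 6.0, 0.0, 0.0, 0.0, 0.0, 0.0], [6.5, 8.5, 6.0, 0.0, 0.0, 0.0, 0.0, 0.0], [6.5, 8.5, 6.0, 0.0, 0.0, 0.0, 0.0, 0.0]]
`print(gradients)` → prints [6.5, 8.5, 6.0, 0.0, 0.0, 0.0, 0.0, 0.0]
`print(grad_refs[0] is grad_refs[1])` → prints True

Answer:
[6.5, 8.5, 6.0, 0.0, 0.0, 0.0, 0.0, 0.0]
True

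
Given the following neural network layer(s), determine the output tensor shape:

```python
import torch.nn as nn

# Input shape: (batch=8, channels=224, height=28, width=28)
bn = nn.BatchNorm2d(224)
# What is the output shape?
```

Input: (8, 224, 28, 28) -> Output: (8, 224, 28, 28)

Answer: (8, 224, 28, 28)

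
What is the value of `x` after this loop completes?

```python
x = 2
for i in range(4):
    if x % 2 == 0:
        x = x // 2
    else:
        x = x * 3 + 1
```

Collatz-style transformation from 2
`x` takes the values: 2 → 1 → 4 → 2 → 1

Answer: 1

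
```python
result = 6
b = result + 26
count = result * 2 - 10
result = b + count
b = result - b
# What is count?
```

Trace:
`result = 6` → result = 6
`b = result + 26` → b = 32
`count = result * 2 - 10` → count = 2
`result = b + count` → result = 34
`b = result - b` → b = 2
So count = 2

Answer: 2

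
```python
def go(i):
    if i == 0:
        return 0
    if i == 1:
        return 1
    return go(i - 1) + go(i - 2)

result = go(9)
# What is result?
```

Build up from base cases: go(0)=0, go(1)=1, go(2)=1, go(3)=2, go(4)=3, go(5)=5, go(6)=8, ..., go(9)=34

Answer: 34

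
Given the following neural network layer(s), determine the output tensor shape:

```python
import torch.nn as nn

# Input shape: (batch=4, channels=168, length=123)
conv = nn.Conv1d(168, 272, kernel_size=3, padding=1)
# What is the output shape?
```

Input: (4, 168, 123) -> Output: (4, 272, 123)

Answer: (4, 272, 123)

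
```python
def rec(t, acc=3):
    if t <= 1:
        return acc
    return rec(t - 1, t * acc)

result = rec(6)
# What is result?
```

Accumulator trace (n, acc): (6, 3) -> (5, 18) -> (4, 90) -> (3, 360) -> (2, 1080) -> (1, 2160) -> return 2160

Answer: 2160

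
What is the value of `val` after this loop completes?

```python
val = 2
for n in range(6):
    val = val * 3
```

Multiply by 3, 6 times: 2 * 3^6 = 1458
`val` takes the values: 2 → 6 → 18 → 54 → 162 → 486 → 1458

Answer: 1458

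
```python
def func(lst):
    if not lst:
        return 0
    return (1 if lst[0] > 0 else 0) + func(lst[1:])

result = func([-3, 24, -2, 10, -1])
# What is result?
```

Count of positive elements in [-3, 24, -2, 10, -1] = 2

Answer: 2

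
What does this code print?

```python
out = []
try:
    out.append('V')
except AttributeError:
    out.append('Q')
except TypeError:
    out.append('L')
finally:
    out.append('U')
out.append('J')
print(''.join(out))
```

Execution trace: 'V' (try body, no exception) → 'U' (finally) → 'J' (after the try/except). Output: VUJ

Answer: VUJ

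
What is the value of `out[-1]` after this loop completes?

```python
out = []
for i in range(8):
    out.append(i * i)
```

Last element of squares 0 to 7
`out` takes the values: [] → [0] → [0, 1] → [0, 1, 4] → [0, 1, 4, 9] → [0, 1, 4, 9, 16] → [0, 1, 4, 9, 16, 25] → [0, 1, 4, 9, 16, 25, 36] → [0, 1, 4, 9, 16, 25, 36, 49]
So `out[-1]` = 49

Answer: 49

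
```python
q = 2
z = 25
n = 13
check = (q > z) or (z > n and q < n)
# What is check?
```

Trace:
`q = 2` → q = 2
`z = 25` → z = 25
`n = 13` → n = 13
`check = (q > z) or (z > n and q < n)` → check = True
So check = True

Answer: True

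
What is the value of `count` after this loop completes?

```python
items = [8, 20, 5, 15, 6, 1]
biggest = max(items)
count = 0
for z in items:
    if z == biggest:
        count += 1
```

Count of max value 20 in [8, 20, 5, 15, 6, 1]
`count` takes the values: 0 → 1

Answer: 1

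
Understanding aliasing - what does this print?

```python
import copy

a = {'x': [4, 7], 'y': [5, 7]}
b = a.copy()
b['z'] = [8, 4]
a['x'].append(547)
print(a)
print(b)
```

Key concept: shallow copy of dict with mutable values.
Step by step:
`a = {'x': [4, 7], 'y': [5, 7]}` → a = {'x': [4, 7], 'y': [5, 7]}
`b = a.copy()` → b = {'x': [4, 7], 'y': [5, 7]}
`b['z'] = [8, 4]` → b = {'x': [4, 7], 'y': [5, 7], 'z': [8, 4]}
`a['x'].append(547)` → a = {'x': [4, 7, 547], 'y': [5, 7]}; b = {'x': [4, 7, 547], 'y': [5, 7], 'z': [8, 4]}
`print(a)` → prints {'x': [4, 7, 547], 'y': [5, 7]}
`print(b)` → prints {'x': [4, 7, 547], 'y': [5, 7], 'z': [8, 4]}

Answer:
{'x': [4, 7, 547], 'y': [5, 7]}
{'x': [4, 7, 547], 'y': [5, 7], 'z': [8, 4]}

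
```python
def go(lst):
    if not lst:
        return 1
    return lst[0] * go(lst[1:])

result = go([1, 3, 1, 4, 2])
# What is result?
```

Product over [1, 3, 1, 4, 2] = 1 * 3 * 1 * 4 * 2 = 24

Answer: 24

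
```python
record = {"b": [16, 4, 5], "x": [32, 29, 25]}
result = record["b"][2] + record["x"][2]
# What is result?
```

Trace:
`record = {"b": [16, 4, 5], "x": [32, 29, 25]}` → record = {'b': [16, 4, 5], 'x': [32, 29, 25]}
`result = record["b"][2] + record["x"][2]` → result = 30
So result = 30

Answer: 30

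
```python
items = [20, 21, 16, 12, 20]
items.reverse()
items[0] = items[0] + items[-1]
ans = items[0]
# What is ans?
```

Trace:
`items = [20, 21, 16, 12, 20]` → items = [20, 21, 16, 12, 20]
`items.reverse()` → items = [20, 12, 16, 21, 20]
`items[0] = items[0] + items[-1]` → items = [40, 12, 16, 21, 20]
`ans = items[0]` → ans = 40
So ans = 40

Answer: 40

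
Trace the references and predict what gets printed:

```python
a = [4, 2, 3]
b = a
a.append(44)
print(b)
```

Key concept: basic list aliasing.
Step by step:
`a = [4, 2, 3]` → a = [4, 2, 3]
`b = a` → b = [4, 2, 3] (same object as a)
`a.append(44)` → a = [4, 2, 3, 44] (same object as b); b = [4, 2, 3, 44] (same object as a)
`print(b)` → prints [4, 2, 3, 44]

Answer: [4, 2, 3, 44]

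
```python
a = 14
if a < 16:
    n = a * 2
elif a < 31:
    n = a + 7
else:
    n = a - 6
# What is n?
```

Trace:
`a = 14` → a = 14
`if a < 16: ...` → a < 16 is True → n = 28
So n = 28

Answer: 28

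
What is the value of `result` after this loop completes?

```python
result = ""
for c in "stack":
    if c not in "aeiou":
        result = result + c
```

Remove vowels from 'stack'
`result` takes the values: "" → "s" → "st" → "stc" → "stck"

Answer: "stck"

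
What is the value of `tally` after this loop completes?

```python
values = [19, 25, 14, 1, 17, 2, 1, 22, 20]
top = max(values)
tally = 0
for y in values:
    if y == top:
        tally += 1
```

Count of max value 25 in [19, 25, 14, 1, 17, 2, 1, 22, 20]
`tally` takes the values: 0 → 1

Answer: 1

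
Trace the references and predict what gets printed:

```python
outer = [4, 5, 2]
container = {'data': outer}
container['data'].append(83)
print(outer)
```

Key concept: dict holds reference to list.
Step by step:
`outer = [4, 5, 2]` → outer = [4, 5, 2]
`container = {'data': outer}` → container = {'data': [4, 5, 2]}
`container['data'].append(83)` → outer = [4, 5, 2, 83]; container = {'data': [4, 5, 2, 83]}
`print(outer)` → prints [4, 5, 2, 83]

Answer: [4, 5, 2, 83]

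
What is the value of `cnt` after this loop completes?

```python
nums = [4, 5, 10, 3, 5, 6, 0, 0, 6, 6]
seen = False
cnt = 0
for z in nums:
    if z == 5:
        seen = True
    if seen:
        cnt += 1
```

Count elements after first 5 in [4, 5, 10, 3, 5, 6, 0, 0, 6, 6]
`cnt` takes the values: 0 → 1 → 2 → 3 → 4 → 5 → 6 → 7 → 8 → 9

Answer: 9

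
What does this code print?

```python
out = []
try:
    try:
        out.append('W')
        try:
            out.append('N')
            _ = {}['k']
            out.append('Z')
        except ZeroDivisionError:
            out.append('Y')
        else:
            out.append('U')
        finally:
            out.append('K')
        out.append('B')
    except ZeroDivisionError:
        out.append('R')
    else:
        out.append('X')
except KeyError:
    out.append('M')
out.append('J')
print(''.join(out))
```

Execution trace: 'W' (try body) → 'N' (inner try body) → 'K' (inner finally) → 'M' (outer except KeyError) → 'J' (after the try/except). Output: WNKMJ

Answer: WNKMJ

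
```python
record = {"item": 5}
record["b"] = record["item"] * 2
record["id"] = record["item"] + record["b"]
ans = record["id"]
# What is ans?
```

Trace:
`record = {"item": 5}` → record = {'item': 5}
`record["b"] = record["item"] * 2` → record = {'item': 5, 'b': 10}
`record["id"] = record["item"] + record["b"]` → record = {'item': 5, 'b': 10, 'id': 15}
`ans = record["id"]` → ans = 15
So ans = 15

Answer: 15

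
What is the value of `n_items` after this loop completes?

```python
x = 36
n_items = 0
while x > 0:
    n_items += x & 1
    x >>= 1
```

Count set bits in 36 (binary: 0b100100)
`n_items` takes the values: 0 → 1 → 2

Answer: 2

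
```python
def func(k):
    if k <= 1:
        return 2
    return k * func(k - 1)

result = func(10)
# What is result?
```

func(10) = 10 * 9 * 8 * 7 * 6 * 5 * 4 * 3 * 2 * 2 = 7257600

Answer: 7257600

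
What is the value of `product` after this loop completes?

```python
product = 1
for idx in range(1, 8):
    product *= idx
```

7! = 5040
`product` takes the values: 1 → 2 → 6 → 24 → 120 → 720 → 5040

Answer: 5040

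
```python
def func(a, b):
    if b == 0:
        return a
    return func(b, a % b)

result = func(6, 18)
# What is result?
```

func(6, 18) -> func(18, 6) -> func(6, 0) -> 6

Answer: 6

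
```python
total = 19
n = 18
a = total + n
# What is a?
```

Trace:
`total = 19` → total = 19
`n = 18` → n = 18
`a = total + n` → a = 37
So a = 37

Answer: 37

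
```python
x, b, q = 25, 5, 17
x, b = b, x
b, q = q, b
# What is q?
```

Trace:
`x, b, q = 25, 5, 17` → x = 25; b = 5; q = 17
`x, b = b, x` → x = 5; b = 25
`b, q = q, b` → b = 17; q = 25
So q = 25

Answer: 25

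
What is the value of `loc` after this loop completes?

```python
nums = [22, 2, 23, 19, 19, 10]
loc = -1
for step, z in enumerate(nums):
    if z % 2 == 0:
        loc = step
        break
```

First even number index in [22, 2, 23, 19, 19, 10]
`loc` takes the values: -1 → 0

Answer: 0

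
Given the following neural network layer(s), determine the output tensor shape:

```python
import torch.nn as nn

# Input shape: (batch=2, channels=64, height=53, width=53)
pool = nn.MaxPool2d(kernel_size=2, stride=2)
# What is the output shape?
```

Input: (2, 64, 53, 53) -> Output: (2, 64, 26, 26)

Answer: (2, 64, 26, 26)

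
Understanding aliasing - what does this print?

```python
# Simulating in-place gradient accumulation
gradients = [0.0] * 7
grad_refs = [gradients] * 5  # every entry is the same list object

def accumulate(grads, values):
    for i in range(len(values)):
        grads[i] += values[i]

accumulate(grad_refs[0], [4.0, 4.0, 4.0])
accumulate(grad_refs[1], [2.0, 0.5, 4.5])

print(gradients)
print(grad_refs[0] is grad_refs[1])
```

Key concept: gradient accumulation aliasing.
Step by step:
`gradients = [0.0] * 7` → gradients = [0.0, 0.0, 0.0, 0.0, 0.0, 0.0, 0.0]
`grad_refs = [gradients] * 5` → grad_refs = [[0.0, 0.0, 0.0, 0.0, 0.0, 0.0, 0.0], [0.0, 0.0, 0.0, 0.0, 0.0, 0.0, 0.0], [0.0, 0.0, 0.0, 0.0, 0.0, 0.0, 0.0], [0.0, 0.0, 0.0, 0.0, 0.0, 0.0, 0.0], [0.0, 0.0, 0.0, 0.0, 0.0, 0.0, 0.0]]
`accumulate(grad_refs[0], [4.0, 4.0, 4.0])` → gradients = [4.0, 4.0, 4.0, 0.0, 0.0, 0.0, 0.0]; grad_refs = [[4.0, 4.0, 4.0, 0.0, 0.0, 0.0, 0.0], [4.0, 4.0, 4.0, 0.0, 0.0, 0.0, 0.0], [4.0, 4.0, 4.0, 0.0, 0.0, 0.0, 0.0], [4.0, 4.0, 4.0, 0.0, 0.0, 0.0, 0.0], [4.0, 4.0, 4.0, 0.0, 0.0, 0.0, 0.0]]
`accumulate(grad_refs[1], [2.0, 0.5, 4.5])` → gradients = [6.0, 4.5, 8.5, 0.0, 0.0, 0.0, 0.0]; grad_refs = [[6.0, 4.5, 8.5, 0.0, 0.0, 0.0, 0.0], [6.0, 4.5, 8.5, 0.0, 0.0, 0.0, 0.0], [6.0, 4.5, 8.5, 0.0, 0.0, 0.0, 0.0], [6.0, 4.5, 8.5, 0.0, 0.0, 0.0, 0.0], [6.0, 4.5, 8.5, 0.0, 0.0, 0.0, 0.0]]
`print(gradients)` → prints [6.0, 4.5, 8.5, 0.0, 0.0, 0.0, 0.0]
`print(grad_refs[0] is grad_refs[1])` → prints True

Answer:
[6.0, 4.5, 8.5, 0.0, 0.0, 0.0, 0.0]
True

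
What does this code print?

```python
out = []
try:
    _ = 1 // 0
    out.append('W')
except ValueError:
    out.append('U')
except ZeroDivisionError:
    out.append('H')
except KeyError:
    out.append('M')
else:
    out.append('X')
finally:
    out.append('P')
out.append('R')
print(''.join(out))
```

Execution trace: 'H' (except ZeroDivisionError) → 'P' (finally) → 'R' (after the try/except). Output: HPR

Answer: HPR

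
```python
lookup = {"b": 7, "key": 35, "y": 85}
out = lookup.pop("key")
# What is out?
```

Trace:
`lookup = {"b": 7, "key": 35, "y": 85}` → lookup = {'b': 7, 'key': 35, 'y': 85}
`out = lookup.pop("key")` → lookup = {'b': 7, 'y': 85}; out = 35
So out = 35

Answer: 35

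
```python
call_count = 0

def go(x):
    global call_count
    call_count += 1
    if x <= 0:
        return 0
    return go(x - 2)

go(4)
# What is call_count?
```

Linear recursion stepping by 2: 3 calls from x=4 down to ≤0.

Answer: 3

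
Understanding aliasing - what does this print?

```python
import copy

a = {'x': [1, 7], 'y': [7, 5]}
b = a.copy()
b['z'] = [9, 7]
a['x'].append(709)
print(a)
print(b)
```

Key concept: shallow copy of dict with mutable values.
Step by step:
`a = {'x': [1, 7], 'y': [7, 5]}` → a = {'x': [1, 7], 'y': [7, 5]}
`b = a.copy()` → b = {'x': [1, 7], 'y': [7, 5]}
`b['z'] = [9, 7]` → b = {'x': [1, 7], 'y': [7, 5], 'z': [9, 7]}
`a['x'].append(709)` → a = {'x': [1, 7, 709], 'y': [7, 5]}; b = {'x': [1, 7, 709], 'y': [7, 5], 'z': [9, 7]}
`print(a)` → prints {'x': [1, 7, 709], 'y': [7, 5]}
`print(b)` → prints {'x': [1, 7, 709], 'y': [7, 5], 'z': [9, 7]}

Answer:
{'x': [1, 7, 709], 'y': [7, 5]}
{'x': [1, 7, 709], 'y': [7, 5], 'z': [9, 7]}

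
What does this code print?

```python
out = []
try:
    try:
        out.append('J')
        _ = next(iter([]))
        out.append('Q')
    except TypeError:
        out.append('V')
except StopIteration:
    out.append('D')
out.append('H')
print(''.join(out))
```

Execution trace: 'J' (try body) → 'D' (outer except StopIteration) → 'H' (after the try/except). Output: JDH

Answer: JDH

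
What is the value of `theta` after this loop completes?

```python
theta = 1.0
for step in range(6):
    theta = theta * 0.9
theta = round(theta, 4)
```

Exponential decay: 1.0 * 0.9^6
`theta` takes the values: 1.0 → 0.9 → 0.81 → 0.729 → 0.6561 → 0.59049 → 0.531441 → 0.5314

Answer: 0.5314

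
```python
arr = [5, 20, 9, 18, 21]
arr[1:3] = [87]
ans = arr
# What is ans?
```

Trace:
`arr = [5, 20, 9, 18, 21]` → arr = [5, 20, 9, 18, 21]
`arr[1:3] = [87]` → arr = [5, 87, 18, 21]
`ans = arr` → ans = [5, 87, 18, 21]
So ans = [5, 87, 18, 21]

Answer: [5, 87, 18, 21]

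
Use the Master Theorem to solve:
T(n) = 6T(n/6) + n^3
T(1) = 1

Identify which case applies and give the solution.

a=6, b=6, f(n)=n^3. log_6(6) = 1. Since c=3 > 1 and the regularity condition holds (6(n/6)^3 = (6/6^3)n^3 with 6/6^3 < 1), Case 3 applies: T(n) = Θ(f(n)) = O(n^3).

Answer: O(n^3) - Case 3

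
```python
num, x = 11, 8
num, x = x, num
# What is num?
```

Trace:
`num, x = 11, 8` → num = 11; x = 8
`num, x = x, num` → num = 8; x = 11
So num = 8

Answer: 8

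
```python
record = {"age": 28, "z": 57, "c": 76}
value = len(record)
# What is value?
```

Trace:
`record = {"age": 28, "z": 57, "c": 76}` → record = {'age': 28, 'z': 57, 'c': 76}
`value = len(record)` → value = 3
So value = 3

Answer: 3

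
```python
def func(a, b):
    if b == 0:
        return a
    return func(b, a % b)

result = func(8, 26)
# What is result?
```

func(8, 26) -> func(26, 8) -> func(8, 2) -> func(2, 0) -> 2

Answer: 2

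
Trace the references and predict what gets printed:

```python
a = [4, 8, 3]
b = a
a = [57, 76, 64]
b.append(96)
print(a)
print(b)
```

Key concept: rebinding vs mutation: a is rebound to a new list, b still points at the original.
Step by step:
`a = [4, 8, 3]` → a = [4, 8, 3]
`b = a` → b = [4, 8, 3] (same object as a)
`a = [57, 76, 64]` → a = [57, 76, 64]
`b.append(96)` → b = [4, 8, 3, 96]
`print(a)` → prints [57, 76, 64]
`print(b)` → prints [4, 8, 3, 96]

Answer:
[57, 76, 64]
[4, 8, 3, 96]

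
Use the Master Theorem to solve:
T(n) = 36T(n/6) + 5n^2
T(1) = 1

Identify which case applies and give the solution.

a=36, b=6, f(n)=5n^2. log_6(36) = 2. Since c=2 = 2, Case 2 applies: T(n) = Θ(n^log_b(a) · log n) = O(n^2 log n).

Answer: O(n^2 log n) - Case 2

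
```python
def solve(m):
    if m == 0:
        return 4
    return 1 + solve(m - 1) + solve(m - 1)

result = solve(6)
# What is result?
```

solve(m) = 1 + 2·solve(m-1), solve(0)=4. Closed form: (4+1)·2^6 - 1 = 319.

Answer: 319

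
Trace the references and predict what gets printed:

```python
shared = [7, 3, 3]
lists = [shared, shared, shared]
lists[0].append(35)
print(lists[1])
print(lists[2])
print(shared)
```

Key concept: list of same reference.
Step by step:
`shared = [7, 3, 3]` → shared = [7, 3, 3]
`lists = [shared, shared, shared]` → lists = [[7, 3, 3], [7, 3, 3], [7, 3, 3]]
`lists[0].append(35)` → shared = [7, 3, 3, 35]; lists = [[7, 3, 3, 35], [7, 3, 3, 35], [7, 3, 3, 35]]
`print(lists[1])` → prints [7, 3, 3, 35]
`print(lists[2])` → prints [7, 3, 3, 35]
`print(shared)` → prints [7, 3, 3, 35]

Answer:
[7, 3, 3, 35]
[7, 3, 3, 35]
[7, 3, 3, 35]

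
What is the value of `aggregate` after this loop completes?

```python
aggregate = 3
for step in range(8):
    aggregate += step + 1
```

Start at 3, add 1 to 8 = 39
`aggregate` takes the values: 3 → 4 → 6 → 9 → 13 → 18 → 24 → 31 → 39

Answer: 39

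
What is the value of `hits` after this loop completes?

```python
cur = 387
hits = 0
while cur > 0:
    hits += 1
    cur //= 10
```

Count digits by repeated division by 10
`hits` takes the values: 0 → 1 → 2 → 3

Answer: 3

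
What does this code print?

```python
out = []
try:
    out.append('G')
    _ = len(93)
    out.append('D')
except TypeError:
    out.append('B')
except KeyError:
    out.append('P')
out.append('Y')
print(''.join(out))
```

Execution trace: 'G' (try body) → 'B' (except TypeError) → 'Y' (after the try/except). Output: GBY

Answer: GBY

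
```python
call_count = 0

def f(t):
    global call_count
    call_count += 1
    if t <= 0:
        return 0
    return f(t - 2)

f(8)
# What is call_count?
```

Linear recursion stepping by 2: 5 calls from t=8 down to ≤0.

Answer: 5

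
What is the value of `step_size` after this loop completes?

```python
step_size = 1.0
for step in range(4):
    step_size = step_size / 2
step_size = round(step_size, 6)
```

Halving LR 4 times: 1 / 2^4
`step_size` takes the values: 1.0 → 0.5 → 0.25 → 0.125 → 0.0625

Answer: 0.0625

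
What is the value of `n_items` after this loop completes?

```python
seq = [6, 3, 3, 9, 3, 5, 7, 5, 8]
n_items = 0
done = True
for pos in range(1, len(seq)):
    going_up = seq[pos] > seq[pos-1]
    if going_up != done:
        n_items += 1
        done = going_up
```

Count direction changes in [6, 3, 3, 9, 3, 5, 7, 5, 8]
`n_items` takes the values: 0 → 1 → 2 → 3 → 4 → 5 → 6

Answer: 6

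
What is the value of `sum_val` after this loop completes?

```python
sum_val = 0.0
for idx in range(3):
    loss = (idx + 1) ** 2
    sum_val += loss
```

Sum of squared losses 1² + 2² + ... + 3²
`sum_val` takes the values: 0.0 → 1.0 → 5.0 → 14.0

Answer: 14.0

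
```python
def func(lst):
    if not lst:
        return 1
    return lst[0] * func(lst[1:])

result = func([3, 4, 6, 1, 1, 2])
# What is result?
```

Product over [3, 4, 6, 1, 1, 2] = 3 * 4 * 6 * 1 * 1 * 2 = 144

Answer: 144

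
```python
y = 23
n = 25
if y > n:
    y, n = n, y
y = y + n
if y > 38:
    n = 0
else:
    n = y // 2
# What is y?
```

Trace:
`y = 23` → y = 23
`n = 25` → n = 25
`if y > n: ...` → y > n is False → no variable changes
`y = y + n` → y = 48
`if y > 38: ...` → y > 38 is True → n = 0
So y = 48

Answer: 48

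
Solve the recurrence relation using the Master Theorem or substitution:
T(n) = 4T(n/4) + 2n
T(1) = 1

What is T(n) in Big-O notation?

By Master Theorem: a=4, b=4, f(n)=2n. Since log_4(4) = 1 and f(n) = Θ(n^1), Case 2 applies. T(n) = O(n log n).

Answer: O(n log n)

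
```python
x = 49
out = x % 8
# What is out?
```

Trace:
`x = 49` → x = 49
`out = x % 8` → out = 1
So out = 1

Answer: 1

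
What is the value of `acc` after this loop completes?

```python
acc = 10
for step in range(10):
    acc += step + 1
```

Start at 10, add 1 to 10 = 65
`acc` takes the values: 10 → 11 → 13 → 16 → 20 → 25 → 31 → 38 → 46 → 55 → 65

Answer: 65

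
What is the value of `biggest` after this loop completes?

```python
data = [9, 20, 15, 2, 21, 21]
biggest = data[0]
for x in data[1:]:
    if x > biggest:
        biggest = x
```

Maximum of [9, 20, 15, 2, 21, 21]
`biggest` takes the values: 9 → 20 → 21

Answer: 21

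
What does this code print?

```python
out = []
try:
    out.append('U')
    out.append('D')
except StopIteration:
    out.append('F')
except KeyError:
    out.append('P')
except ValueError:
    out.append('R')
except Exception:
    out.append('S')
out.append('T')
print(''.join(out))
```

Execution trace: 'U' (try body) → 'D' (try body, no exception) → 'T' (after the try/except). Output: UDT

Answer: UDT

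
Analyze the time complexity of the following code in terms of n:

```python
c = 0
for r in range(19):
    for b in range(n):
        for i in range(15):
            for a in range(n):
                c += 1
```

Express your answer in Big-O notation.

Each loop level contributes: 1 × n × 1 × n. Multiplying the contributions gives O(n^2).

Answer: O(n^2)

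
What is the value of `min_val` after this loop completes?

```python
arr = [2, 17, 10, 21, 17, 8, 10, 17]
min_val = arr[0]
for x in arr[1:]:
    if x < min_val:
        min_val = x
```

Minimum of [2, 17, 10, 21, 17, 8, 10, 17]
`min_val` takes the values: 2

Answer: 2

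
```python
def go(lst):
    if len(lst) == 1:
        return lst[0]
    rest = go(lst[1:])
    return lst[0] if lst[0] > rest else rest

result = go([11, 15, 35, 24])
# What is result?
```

Recursive max over [11, 15, 35, 24] = 35

Answer: 35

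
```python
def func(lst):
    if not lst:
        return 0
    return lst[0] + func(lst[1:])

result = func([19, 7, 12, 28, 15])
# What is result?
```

19 + 7 + 12 + 28 + 15 + 0 = 81

Answer: 81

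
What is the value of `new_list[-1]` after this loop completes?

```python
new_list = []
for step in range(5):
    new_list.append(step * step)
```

Last element of squares 0 to 4
`new_list` takes the values: [] → [0] → [0, 1] → [0, 1, 4] → [0, 1, 4, 9] → [0, 1, 4, 9, 16]
So `new_list[-1]` = 16

Answer: 16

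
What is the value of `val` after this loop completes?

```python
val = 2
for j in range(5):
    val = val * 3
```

Multiply by 3, 5 times: 2 * 3^5 = 486
`val` takes the values: 2 → 6 → 18 → 54 → 162 → 486

Answer: 486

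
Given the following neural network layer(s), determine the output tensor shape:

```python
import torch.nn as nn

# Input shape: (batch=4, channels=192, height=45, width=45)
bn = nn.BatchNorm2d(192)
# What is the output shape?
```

Input: (4, 192, 45, 45) -> Output: (4, 192, 45, 45)

Answer: (4, 192, 45, 45)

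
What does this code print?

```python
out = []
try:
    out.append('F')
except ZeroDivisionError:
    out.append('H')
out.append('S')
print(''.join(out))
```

Execution trace: 'F' (try body, no exception) → 'S' (after the try/except). Output: FS

Answer: FS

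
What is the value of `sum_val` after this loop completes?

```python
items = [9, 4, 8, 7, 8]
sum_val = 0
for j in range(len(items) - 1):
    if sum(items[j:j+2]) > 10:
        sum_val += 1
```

Count windows with sum > 10
`sum_val` takes the values: 0 → 1 → 2 → 3 → 4

Answer: 4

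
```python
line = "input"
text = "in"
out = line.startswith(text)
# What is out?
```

Trace:
`line = "input"` → line = 'input'
`text = "in"` → text = 'in'
`out = line.startswith(text)` → out = True
So out = True

Answer: True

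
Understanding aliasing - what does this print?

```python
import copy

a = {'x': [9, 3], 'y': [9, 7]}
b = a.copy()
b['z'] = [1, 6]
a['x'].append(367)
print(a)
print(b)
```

Key concept: shallow copy of dict with mutable values.
Step by step:
`a = {'x': [9, 3], 'y': [9, 7]}` → a = {'x': [9, 3], 'y': [9, 7]}
`b = a.copy()` → b = {'x': [9, 3], 'y': [9, 7]}
`b['z'] = [1, 6]` → b = {'x': [9, 3], 'y': [9, 7], 'z': [1, 6]}
`a['x'].append(367)` → a = {'x': [9, 3, 367], 'y': [9, 7]}; b = {'x': [9, 3, 367], 'y': [9, 7], 'z': [1, 6]}
`print(a)` → prints {'x': [9, 3, 367], 'y': [9, 7]}
`print(b)` → prints {'x': [9, 3, 367], 'y': [9, 7], 'z': [1, 6]}

Answer:
{'x': [9, 3, 367], 'y': [9, 7]}
{'x': [9, 3, 367], 'y': [9, 7], 'z': [1, 6]}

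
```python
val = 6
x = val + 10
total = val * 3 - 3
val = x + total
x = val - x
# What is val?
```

Trace:
`val = 6` → val = 6
`x = val + 10` → x = 16
`total = val * 3 - 3` → total = 15
`val = x + total` → val = 31
`x = val - x` → x = 15
So val = 31

Answer: 31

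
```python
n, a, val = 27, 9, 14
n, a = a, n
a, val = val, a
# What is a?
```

Trace:
`n, a, val = 27, 9, 14` → n = 27; a = 9; val = 14
`n, a = a, n` → n = 9; a = 27
`a, val = val, a` → a = 14; val = 27
So a = 14

Answer: 14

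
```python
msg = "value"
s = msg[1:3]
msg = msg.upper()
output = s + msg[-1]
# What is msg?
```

Trace:
`msg = "value"` → msg = 'value'
`s = msg[1:3]` → s = 'al'
`msg = msg.upper()` → msg = 'VALUE'
`output = s + msg[-1]` → output = 'alE'
So msg = 'VALUE'

Answer: 'VALUE'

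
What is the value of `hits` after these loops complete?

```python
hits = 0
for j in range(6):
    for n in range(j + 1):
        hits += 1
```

Triangle: 1 + 2 + ... + 6
`hits` takes the values: 0 → 1 → 2 → 3 → 4 → 5 → 6 → 7 → 8 → 9 → 10 → 11 → 12 → 13 → 14 → 15 → 16 → 17 → 18 → 19 → 20 → 21

Answer: 21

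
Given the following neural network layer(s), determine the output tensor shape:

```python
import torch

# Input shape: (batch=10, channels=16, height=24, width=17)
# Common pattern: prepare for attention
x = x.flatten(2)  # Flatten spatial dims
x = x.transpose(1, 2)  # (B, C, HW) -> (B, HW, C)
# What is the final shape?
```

Input: (10, 16, 24, 17) -> after flatten(2): (10, 16, 408) -> Output: (10, 408, 16)

Answer: (10, 408, 16)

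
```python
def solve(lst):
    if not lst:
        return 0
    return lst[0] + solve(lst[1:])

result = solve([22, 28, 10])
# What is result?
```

22 + 28 + 10 + 0 = 60

Answer: 60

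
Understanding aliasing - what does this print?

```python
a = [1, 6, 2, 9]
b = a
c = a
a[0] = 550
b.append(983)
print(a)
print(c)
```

Key concept: multiple aliases.
Step by step:
`a = [1, 6, 2, 9]` → a = [1, 6, 2, 9]
`b = a` → b = [1, 6, 2, 9] (same object as a)
`c = a` → c = [1, 6, 2, 9] (same object as a, b)
`a[0] = 550` → a = [550, 6, 2, 9] (same object as b, c); b = [550, 6, 2, 9] (same object as a, c); c = [550, 6, 2, 9] (same object as a, b)
`b.append(983)` → a = [550, 6, 2, 9, 983] (same object as b, c); b = [550, 6, 2, 9, 983] (same object as a, c); c = [550, 6, 2, 9, 983] (same object as a, b)
`print(a)` → prints [550, 6, 2, 9, 983]
`print(c)` → prints [550, 6, 2, 9, 983]

Answer:
[550, 6, 2, 9, 983]
[550, 6, 2, 9, 983]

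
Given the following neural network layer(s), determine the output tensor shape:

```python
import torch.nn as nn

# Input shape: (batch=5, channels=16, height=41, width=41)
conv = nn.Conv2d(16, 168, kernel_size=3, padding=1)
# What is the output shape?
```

Input: (5, 16, 41, 41) -> Output: (5, 168, 41, 41)

Answer: (5, 168, 41, 41)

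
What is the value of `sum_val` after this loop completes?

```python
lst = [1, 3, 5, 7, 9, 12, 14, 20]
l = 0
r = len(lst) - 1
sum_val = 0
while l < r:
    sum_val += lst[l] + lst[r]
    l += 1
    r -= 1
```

Sum of pairs from ends
`sum_val` takes the values: 0 → 21 → 38 → 55 → 71

Answer: 71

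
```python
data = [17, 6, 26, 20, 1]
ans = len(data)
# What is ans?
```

Trace:
`data = [17, 6, 26, 20, 1]` → data = [17, 6, 26, 20, 1]
`ans = len(data)` → ans = 5
So ans = 5

Answer: 5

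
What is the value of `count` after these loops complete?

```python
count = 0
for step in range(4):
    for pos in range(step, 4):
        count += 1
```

Upper triangle: 4 + 3 + ... + 1
`count` takes the values: 0 → 1 → 2 → 3 → 4 → 5 → 6 → 7 → 8 → 9 → 10

Answer: 10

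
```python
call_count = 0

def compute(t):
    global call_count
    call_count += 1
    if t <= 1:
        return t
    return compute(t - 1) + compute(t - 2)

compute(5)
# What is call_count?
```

Calls(t) = 1 + Calls(t-1) + Calls(t-2); Calls(0)=Calls(1)=1. For t=5 this gives 15.

Answer: 15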